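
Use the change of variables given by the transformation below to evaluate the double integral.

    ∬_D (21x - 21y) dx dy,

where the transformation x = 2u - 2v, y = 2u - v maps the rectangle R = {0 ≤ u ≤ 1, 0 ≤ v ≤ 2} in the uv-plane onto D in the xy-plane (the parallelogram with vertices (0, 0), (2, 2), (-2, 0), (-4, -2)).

Compute the Jacobian determinant of (x, y) with respect to (u, v):

    ∂(x,y)/∂(u,v) = | 2  -2 | = (2)(-1) - (-2)(2) = 2.
                   | 2  -1 |

Its absolute value is |J| = 2 (the area scaling factor).

Substituting x = 2u - 2v, y = 2u - v into the integrand,

    21x - 21y → -21v,

so the integral becomes

    ∬_R (-21v) · |J| du dv = ∫_0^1 ∫_0^2 (-42v) dv du.

Inner (v): -84.
Outer (u): -84.

Therefore ∬_D (21x - 21y) dx dy = -84.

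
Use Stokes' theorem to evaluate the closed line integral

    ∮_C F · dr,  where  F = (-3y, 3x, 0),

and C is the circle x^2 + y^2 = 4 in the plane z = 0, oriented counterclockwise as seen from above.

Let S be the flat disk x^2 + y^2 ≤ 4 in the plane z = 0, with upward unit normal n̂ = ẑ. By Stokes' theorem,

    ∮_C F · dr = ∬_S (∇ × F) · n̂ dS = ∬_D (curl F)_z dA,

where D is the disk x^2 + y^2 ≤ 4.

Compute the curl of F = (-3y, 3x, 0):
    (∇ × F)_x = ∂F_z/∂y - ∂F_y/∂z = 0,
    (∇ × F)_y = ∂F_x/∂z - ∂F_z/∂x = 0,
    (∇ × F)_z = ∂F_y/∂x - ∂F_x/∂y = 6.

On z = 0, (curl F)_z = 6.

Convert to polar (x = r cos θ, y = r sin θ, dA = r dr dθ); the integrand becomes 6, so

    ∬_D (curl F)_z dA = ∫_0^{2π} ∫_0^{2} (6) · r dr dθ.

Inner (r from 0 to 2): 12.
Outer (θ from 0 to 2π): 24π.

Therefore ∮_C F · dr = 24π.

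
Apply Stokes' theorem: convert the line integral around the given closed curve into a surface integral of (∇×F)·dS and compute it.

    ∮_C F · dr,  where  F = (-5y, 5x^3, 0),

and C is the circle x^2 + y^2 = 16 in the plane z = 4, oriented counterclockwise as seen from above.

Let S be the flat disk x^2 + y^2 ≤ 16 in the plane z = 4, with upward unit normal n̂ = ẑ. By Stokes' theorem,

    ∮_C F · dr = ∬_S (∇ × F) · n̂ dS = ∬_D (curl F)_z dA,

where D is the disk x^2 + y^2 ≤ 16.

Compute the curl of F = (-5y, 5x^3, 0):
    (∇ × F)_x = ∂F_z/∂y - ∂F_y/∂z = 0,
    (∇ × F)_y = ∂F_x/∂z - ∂F_z/∂x = 0,
    (∇ × F)_z = ∂F_y/∂x - ∂F_x/∂y = 15x^2 + 5.

On z = 4, (curl F)_z = 15x^2 + 5.

Convert to polar (x = r cos θ, y = r sin θ, dA = r dr dθ); the integrand becomes 15r^2cos(θ)^2 + 5, so

    ∬_D (curl F)_z dA = ∫_0^{2π} ∫_0^{4} (15r^2cos(θ)^2 + 5) · r dr dθ.

Inner (r from 0 to 4): 960cos(θ)^2 + 40.
Outer (θ from 0 to 2π): 1040π.

Therefore ∮_C F · dr = 1040π.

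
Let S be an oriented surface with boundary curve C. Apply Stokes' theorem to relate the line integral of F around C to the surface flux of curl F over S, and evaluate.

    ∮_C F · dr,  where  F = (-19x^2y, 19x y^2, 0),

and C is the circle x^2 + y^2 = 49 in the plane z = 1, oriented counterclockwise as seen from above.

Let S be the flat disk x^2 + y^2 ≤ 49 in the plane z = 1, with upward unit normal n̂ = ẑ. By Stokes' theorem,

    ∮_C F · dr = ∬_S (∇ × F) · n̂ dS = ∬_D (curl F)_z dA,

where D is the disk x^2 + y^2 ≤ 49.

Compute the curl of F = (-19x^2y, 19x y^2, 0):
    (∇ × F)_x = ∂F_z/∂y - ∂F_y/∂z = 0,
    (∇ × F)_y = ∂F_x/∂z - ∂F_z/∂x = 0,
    (∇ × F)_z = ∂F_y/∂x - ∂F_x/∂y = 19x^2 + 19y^2.

On z = 1, (curl F)_z = 19x^2 + 19y^2.

Convert to polar (x = r cos θ, y = r sin θ, dA = r dr dθ); the integrand becomes 19r^2, so

    ∬_D (curl F)_z dA = ∫_0^{2π} ∫_0^{7} (19r^2) · r dr dθ.

Inner (r from 0 to 7): 45619/4.
Outer (θ from 0 to 2π): 45619π/2.

Therefore ∮_C F · dr = 45619π/2.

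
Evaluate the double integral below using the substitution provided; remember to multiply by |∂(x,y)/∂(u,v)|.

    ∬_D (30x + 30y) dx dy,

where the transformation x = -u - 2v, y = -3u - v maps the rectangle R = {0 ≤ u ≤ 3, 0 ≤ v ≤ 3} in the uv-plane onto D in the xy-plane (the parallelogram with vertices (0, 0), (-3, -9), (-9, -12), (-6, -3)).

Compute the Jacobian determinant of (x, y) with respect to (u, v):

    ∂(x,y)/∂(u,v) = | -1  -2 | = (-1)(-1) - (-2)(-3) = -5.
                   | -3  -1 |

Its absolute value is |J| = 5 (the area scaling factor).

Substituting x = -u - 2v, y = -3u - v into the integrand,

    30x + 30y → -120u - 90v,

so the integral becomes

    ∬_R (-120u - 90v) · |J| du dv = ∫_0^3 ∫_0^3 (-600u - 450v) dv du.

Inner (v): -1800u - 2025.
Outer (u): -14175.

Therefore ∬_D (30x + 30y) dx dy = -14175.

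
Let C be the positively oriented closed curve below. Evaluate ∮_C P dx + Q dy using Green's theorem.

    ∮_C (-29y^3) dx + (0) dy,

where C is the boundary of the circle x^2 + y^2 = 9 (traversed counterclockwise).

Green's theorem converts the closed line integral into a double integral over the enclosed region D:

    ∮_C P dx + Q dy = ∬_D (∂Q/∂x - ∂P/∂y) dA.

Here P = -29y^3, Q = 0, so

    ∂Q/∂x = 0,    ∂P/∂y = -87y^2,
    ∂Q/∂x - ∂P/∂y = 87y^2.

D is the region x^2 + y^2 ≤ 9. Evaluating the double integral:

In polar coordinates (x = r cos θ, y = r sin θ, dA = r dr dθ) the integrand becomes 87r^2sin(θ)^2, so

    ∬_D (87y^2) dA = ∫_0^{2π} ∫_0^{3} (87r^2sin(θ)^2) · r dr dθ.

Inner (r from 0 to 3): 7047sin(θ)^2/4.
Outer (θ from 0 to 2π): 7047π/4.

Therefore ∮_C P dx + Q dy = 7047π/4.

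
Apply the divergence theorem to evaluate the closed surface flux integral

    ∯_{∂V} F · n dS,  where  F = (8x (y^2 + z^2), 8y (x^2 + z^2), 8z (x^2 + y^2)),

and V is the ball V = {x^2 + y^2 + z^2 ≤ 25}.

By the divergence theorem,

    ∯_{∂V} F · n dS = ∭_V (∇ · F) dV.

Compute the divergence:
    ∇ · F = ∂F_x/∂x + ∂F_y/∂y + ∂F_z/∂z = 8y^2 + 8z^2 + 8x^2 + 8z^2 + 8x^2 + 8y^2 = 16x^2 + 16y^2 + 16z^2.

In spherical coordinates, x = ρ sin(φ) cos(θ), y = ρ sin(φ) sin(θ), z = ρ cos(φ), dV = ρ^2 sin(φ) dρ dφ dθ, with 0 ≤ ρ ≤ 5, 0 ≤ φ ≤ π, 0 ≤ θ ≤ 2π.

The integrand, after substitution and multiplying by the volume element, becomes (16ρ^2) · ρ^2 sin(φ), so

    ∭_V (∇·F) dV = ∫_0^{2π} ∫_0^{π} ∫_0^{5} (16ρ^2) · ρ^2 sin(φ) dρ dφ dθ.

Inner (ρ from 0 to 5): 10000sin(φ).
Middle (φ from 0 to π): 20000.
Outer (θ from 0 to 2π): 40000π.

Therefore ∯_{∂V} F · n dS = 40000π.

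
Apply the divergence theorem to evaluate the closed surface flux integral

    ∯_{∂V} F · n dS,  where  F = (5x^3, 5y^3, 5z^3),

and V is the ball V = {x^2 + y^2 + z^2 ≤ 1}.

By the divergence theorem,

    ∯_{∂V} F · n dS = ∭_V (∇ · F) dV.

Compute the divergence:
    ∇ · F = ∂F_x/∂x + ∂F_y/∂y + ∂F_z/∂z = 15x^2 + 15y^2 + 15z^2.

In spherical coordinates, x = ρ sin(φ) cos(θ), y = ρ sin(φ) sin(θ), z = ρ cos(φ), dV = ρ^2 sin(φ) dρ dφ dθ, with 0 ≤ ρ ≤ 1, 0 ≤ φ ≤ π, 0 ≤ θ ≤ 2π.

The integrand, after substitution and multiplying by the volume element, becomes (15ρ^2) · ρ^2 sin(φ), so

    ∭_V (∇·F) dV = ∫_0^{2π} ∫_0^{π} ∫_0^{1} (15ρ^2) · ρ^2 sin(φ) dρ dφ dθ.

Inner (ρ from 0 to 1): 3sin(φ).
Middle (φ from 0 to π): 6.
Outer (θ from 0 to 2π): 12π.

Therefore ∯_{∂V} F · n dS = 12π.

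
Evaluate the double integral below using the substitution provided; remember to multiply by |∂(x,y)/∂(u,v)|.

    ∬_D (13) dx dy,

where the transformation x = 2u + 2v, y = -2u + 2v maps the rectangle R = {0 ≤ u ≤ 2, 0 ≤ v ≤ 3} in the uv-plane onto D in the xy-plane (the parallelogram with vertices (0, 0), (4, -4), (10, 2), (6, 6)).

Compute the Jacobian determinant of (x, y) with respect to (u, v):

    ∂(x,y)/∂(u,v) = | 2  2 | = (2)(2) - (2)(-2) = 8.
                   | -2  2 |

Its absolute value is |J| = 8 (the area scaling factor).

Substituting x = 2u + 2v, y = -2u + 2v into the integrand,

    13 → 13,

so the integral becomes

    ∬_R (13) · |J| du dv = ∫_0^2 ∫_0^3 (104) dv du.

Inner (v): 312.
Outer (u): 624.

Therefore ∬_D (13) dx dy = 624.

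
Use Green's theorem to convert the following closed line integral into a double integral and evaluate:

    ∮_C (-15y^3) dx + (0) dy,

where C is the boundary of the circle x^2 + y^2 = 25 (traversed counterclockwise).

Green's theorem converts the closed line integral into a double integral over the enclosed region D:

    ∮_C P dx + Q dy = ∬_D (∂Q/∂x - ∂P/∂y) dA.

Here P = -15y^3, Q = 0, so

    ∂Q/∂x = 0,    ∂P/∂y = -45y^2,
    ∂Q/∂x - ∂P/∂y = 45y^2.

D is the region x^2 + y^2 ≤ 25. Evaluating the double integral:

In polar coordinates (x = r cos θ, y = r sin θ, dA = r dr dθ) the integrand becomes 45r^2sin(θ)^2, so

    ∬_D (45y^2) dA = ∫_0^{2π} ∫_0^{5} (45r^2sin(θ)^2) · r dr dθ.

Inner (r from 0 to 5): 28125sin(θ)^2/4.
Outer (θ from 0 to 2π): 28125π/4.

Therefore ∮_C P dx + Q dy = 28125π/4.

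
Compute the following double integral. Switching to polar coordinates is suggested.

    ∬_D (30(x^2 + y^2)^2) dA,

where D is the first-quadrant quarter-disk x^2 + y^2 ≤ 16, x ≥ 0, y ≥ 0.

The region D is 0 ≤ r ≤ 4, 0 ≤ θ ≤ π/2 in polar coordinates, where x = r cos(θ), y = r sin(θ), and dA = r dr dθ.

Under the substitution, the integrand becomes 30r^4, so

    ∬_D (30(x^2 + y^2)^2) dA = ∫_{0}^{π/2} ∫_{0}^{4} (30r^4) · r dr dθ.

Inner integral (in r): ∫_{0}^{4} (30r^4) · r dr = 20480.

Outer integral (in θ): ∫_{0}^{π/2} (20480) dθ = 10240π.

Therefore ∬_D (30(x^2 + y^2)^2) dA = 10240π.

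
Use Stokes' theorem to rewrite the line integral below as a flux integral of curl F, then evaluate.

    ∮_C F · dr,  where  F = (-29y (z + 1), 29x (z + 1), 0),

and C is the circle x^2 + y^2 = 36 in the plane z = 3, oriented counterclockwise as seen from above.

Let S be the flat disk x^2 + y^2 ≤ 36 in the plane z = 3, with upward unit normal n̂ = ẑ. By Stokes' theorem,

    ∮_C F · dr = ∬_S (∇ × F) · n̂ dS = ∬_D (curl F)_z dA,

where D is the disk x^2 + y^2 ≤ 36.

Compute the curl of F = (-29y (z + 1), 29x (z + 1), 0):
    (∇ × F)_x = ∂F_z/∂y - ∂F_y/∂z = -29x,
    (∇ × F)_y = ∂F_x/∂z - ∂F_z/∂x = -29y,
    (∇ × F)_z = ∂F_y/∂x - ∂F_x/∂y = 58z + 58.

On z = 3, (curl F)_z = 232.

Convert to polar (x = r cos θ, y = r sin θ, dA = r dr dθ); the integrand becomes 232, so

    ∬_D (curl F)_z dA = ∫_0^{2π} ∫_0^{6} (232) · r dr dθ.

Inner (r from 0 to 6): 4176.
Outer (θ from 0 to 2π): 8352π.

Therefore ∮_C F · dr = 8352π.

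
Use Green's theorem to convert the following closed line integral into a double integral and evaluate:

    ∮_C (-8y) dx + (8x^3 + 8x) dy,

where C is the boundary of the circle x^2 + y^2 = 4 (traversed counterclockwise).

Green's theorem converts the closed line integral into a double integral over the enclosed region D:

    ∮_C P dx + Q dy = ∬_D (∂Q/∂x - ∂P/∂y) dA.

Here P = -8y, Q = 8x^3 + 8x, so

    ∂Q/∂x = 24x^2 + 8,    ∂P/∂y = -8,
    ∂Q/∂x - ∂P/∂y = 24x^2 + 16.

D is the region x^2 + y^2 ≤ 4. Evaluating the double integral:

In polar coordinates (x = r cos θ, y = r sin θ, dA = r dr dθ) the integrand becomes 24r^2cos(θ)^2 + 16, so

    ∬_D (24x^2 + 16) dA = ∫_0^{2π} ∫_0^{2} (24r^2cos(θ)^2 + 16) · r dr dθ.

Inner (r from 0 to 2): 96cos(θ)^2 + 32.
Outer (θ from 0 to 2π): 160π.

Therefore ∮_C P dx + Q dy = 160π.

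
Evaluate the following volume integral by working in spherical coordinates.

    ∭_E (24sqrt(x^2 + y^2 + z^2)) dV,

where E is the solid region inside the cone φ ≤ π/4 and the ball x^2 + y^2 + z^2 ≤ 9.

In spherical coordinates, x = ρ sin(φ) cos(θ), y = ρ sin(φ) sin(θ), z = ρ cos(φ), and dV = ρ^2 sin(φ) dρ dφ dθ.

The integrand becomes 24ρ, so

    ∭_E (24sqrt(x^2 + y^2 + z^2)) dV = ∫_{0}^{2π} ∫_{0}^{π/4} ∫_{0}^{3} (24ρ) · ρ^2 sin(φ) dρ dφ dθ.

Inner (ρ): 486sin(φ).
Middle (φ): 486 - 243sqrt(2).
Outer (θ): 486π (2 - sqrt(2)).

Therefore the triple integral equals 486π (2 - sqrt(2)).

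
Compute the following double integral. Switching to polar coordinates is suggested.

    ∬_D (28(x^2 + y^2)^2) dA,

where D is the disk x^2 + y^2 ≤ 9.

The region D is 0 ≤ r ≤ 3, 0 ≤ θ ≤ 2π in polar coordinates, where x = r cos(θ), y = r sin(θ), and dA = r dr dθ.

Under the substitution, the integrand becomes 28r^4, so

    ∬_D (28(x^2 + y^2)^2) dA = ∫_{0}^{2π} ∫_{0}^{3} (28r^4) · r dr dθ.

Inner integral (in r): ∫_{0}^{3} (28r^4) · r dr = 3402.

Outer integral (in θ): ∫_{0}^{2π} (3402) dθ = 6804π.

Therefore ∬_D (28(x^2 + y^2)^2) dA = 6804π.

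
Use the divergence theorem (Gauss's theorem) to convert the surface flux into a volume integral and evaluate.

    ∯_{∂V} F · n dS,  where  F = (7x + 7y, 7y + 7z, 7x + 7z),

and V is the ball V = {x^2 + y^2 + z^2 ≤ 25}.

By the divergence theorem,

    ∯_{∂V} F · n dS = ∭_V (∇ · F) dV.

Compute the divergence:
    ∇ · F = ∂F_x/∂x + ∂F_y/∂y + ∂F_z/∂z = 7 + 7 + 7 = 21.

In spherical coordinates, x = ρ sin(φ) cos(θ), y = ρ sin(φ) sin(θ), z = ρ cos(φ), dV = ρ^2 sin(φ) dρ dφ dθ, with 0 ≤ ρ ≤ 5, 0 ≤ φ ≤ π, 0 ≤ θ ≤ 2π.

The integrand, after substitution and multiplying by the volume element, becomes (21) · ρ^2 sin(φ), so

    ∭_V (∇·F) dV = ∫_0^{2π} ∫_0^{π} ∫_0^{5} (21) · ρ^2 sin(φ) dρ dφ dθ.

Inner (ρ from 0 to 5): 875sin(φ).
Middle (φ from 0 to π): 1750.
Outer (θ from 0 to 2π): 3500π.

Therefore ∯_{∂V} F · n dS = 3500π.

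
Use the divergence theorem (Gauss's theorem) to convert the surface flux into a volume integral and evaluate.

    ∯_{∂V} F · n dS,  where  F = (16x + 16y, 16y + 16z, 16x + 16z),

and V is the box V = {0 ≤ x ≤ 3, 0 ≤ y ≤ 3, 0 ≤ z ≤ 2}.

By the divergence theorem,

    ∯_{∂V} F · n dS = ∭_V (∇ · F) dV.

Compute the divergence:
    ∇ · F = ∂F_x/∂x + ∂F_y/∂y + ∂F_z/∂z = 16 + 16 + 16 = 48.

V is a rectangular box, so dV = dx dy dz with 0 ≤ x ≤ 3, 0 ≤ y ≤ 3, 0 ≤ z ≤ 2.

Integrate (48) over V as an iterated integral:

    ∭_V (∇·F) dV = ∫_0^{3} ∫_0^{3} ∫_0^{2} (48) dz dy dx.

Inner (z from 0 to 2): 96.
Middle (y from 0 to 3): 288.
Outer (x from 0 to 3): 864.

Therefore ∯_{∂V} F · n dS = 864.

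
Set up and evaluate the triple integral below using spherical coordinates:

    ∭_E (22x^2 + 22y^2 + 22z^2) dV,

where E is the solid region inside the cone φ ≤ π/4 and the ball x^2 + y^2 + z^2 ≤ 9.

In spherical coordinates, x = ρ sin(φ) cos(θ), y = ρ sin(φ) sin(θ), z = ρ cos(φ), and dV = ρ^2 sin(φ) dρ dφ dθ.

The integrand becomes 22ρ^2, so

    ∭_E (22x^2 + 22y^2 + 22z^2) dV = ∫_{0}^{2π} ∫_{0}^{π/4} ∫_{0}^{3} (22ρ^2) · ρ^2 sin(φ) dρ dφ dθ.

Inner (ρ): 5346sin(φ)/5.
Middle (φ): 5346/5 - 2673sqrt(2)/5.
Outer (θ): 5346π (2 - sqrt(2))/5.

Therefore the triple integral equals 5346π (2 - sqrt(2))/5.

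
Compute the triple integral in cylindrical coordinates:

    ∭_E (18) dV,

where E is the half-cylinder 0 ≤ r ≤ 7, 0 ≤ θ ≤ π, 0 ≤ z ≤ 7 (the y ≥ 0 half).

In cylindrical coordinates, x = r cos(θ), y = r sin(θ), z = z, and dV = r dr dθ dz.

The integrand becomes 18, so

    ∭_E (18) dV = ∫_{0}^{π} ∫_{0}^{7} ∫_{0}^{7} (18) · r dz dr dθ.

Inner (z): 126r.
Middle (r from 0 to 7): 3087.
Outer (θ): 3087π.

Therefore the triple integral equals 3087π.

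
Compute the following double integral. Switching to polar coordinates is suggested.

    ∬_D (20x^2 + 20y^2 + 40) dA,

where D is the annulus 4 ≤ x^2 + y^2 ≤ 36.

The region D is 2 ≤ r ≤ 6, 0 ≤ θ ≤ 2π in polar coordinates, where x = r cos(θ), y = r sin(θ), and dA = r dr dθ.

Under the substitution, the integrand becomes 20r^2 + 40, so

    ∬_D (20x^2 + 20y^2 + 40) dA = ∫_{0}^{2π} ∫_{2}^{6} (20r^2 + 40) · r dr dθ.

Inner integral (in r): ∫_{2}^{6} (20r^2 + 40) · r dr = 7040.

Outer integral (in θ): ∫_{0}^{2π} (7040) dθ = 14080π.

Therefore ∬_D (20x^2 + 20y^2 + 40) dA = 14080π.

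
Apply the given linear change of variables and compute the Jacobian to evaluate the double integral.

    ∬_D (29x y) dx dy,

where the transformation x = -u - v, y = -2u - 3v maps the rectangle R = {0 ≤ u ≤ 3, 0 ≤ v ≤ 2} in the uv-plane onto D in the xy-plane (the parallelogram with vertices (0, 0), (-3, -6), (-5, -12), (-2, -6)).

Compute the Jacobian determinant of (x, y) with respect to (u, v):

    ∂(x,y)/∂(u,v) = | -1  -1 | = (-1)(-3) - (-1)(-2) = 1.
                   | -2  -3 |

Its absolute value is |J| = 1 (the area scaling factor).

Substituting x = -u - v, y = -2u - 3v into the integrand,

    29x y → 58u^2 + 145u v + 87v^2,

so the integral becomes

    ∬_R (58u^2 + 145u v + 87v^2) · |J| du dv = ∫_0^3 ∫_0^2 (58u^2 + 145u v + 87v^2) dv du.

Inner (v): 116u^2 + 290u + 232.
Outer (u): 3045.

Therefore ∬_D (29x y) dx dy = 3045.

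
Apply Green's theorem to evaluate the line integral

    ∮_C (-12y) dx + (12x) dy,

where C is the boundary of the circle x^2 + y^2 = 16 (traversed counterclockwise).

Green's theorem converts the closed line integral into a double integral over the enclosed region D:

    ∮_C P dx + Q dy = ∬_D (∂Q/∂x - ∂P/∂y) dA.

Here P = -12y, Q = 12x, so

    ∂Q/∂x = 12,    ∂P/∂y = -12,
    ∂Q/∂x - ∂P/∂y = 24.

D is the region x^2 + y^2 ≤ 16. Evaluating the double integral:

In polar coordinates (x = r cos θ, y = r sin θ, dA = r dr dθ) the integrand becomes 24, so

    ∬_D (24) dA = ∫_0^{2π} ∫_0^{4} (24) · r dr dθ.

Inner (r from 0 to 4): 192.
Outer (θ from 0 to 2π): 384π.

Therefore ∮_C P dx + Q dy = 384π.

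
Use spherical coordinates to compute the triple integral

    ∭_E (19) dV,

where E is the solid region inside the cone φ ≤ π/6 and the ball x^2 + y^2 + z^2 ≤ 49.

In spherical coordinates, x = ρ sin(φ) cos(θ), y = ρ sin(φ) sin(θ), z = ρ cos(φ), and dV = ρ^2 sin(φ) dρ dφ dθ.

The integrand becomes 19, so

    ∭_E (19) dV = ∫_{0}^{2π} ∫_{0}^{π/6} ∫_{0}^{7} (19) · ρ^2 sin(φ) dρ dφ dθ.

Inner (ρ): 6517sin(φ)/3.
Middle (φ): 6517/3 - 6517sqrt(3)/6.
Outer (θ): 6517π (2 - sqrt(3))/3.

Therefore the triple integral equals 6517π (2 - sqrt(3))/3.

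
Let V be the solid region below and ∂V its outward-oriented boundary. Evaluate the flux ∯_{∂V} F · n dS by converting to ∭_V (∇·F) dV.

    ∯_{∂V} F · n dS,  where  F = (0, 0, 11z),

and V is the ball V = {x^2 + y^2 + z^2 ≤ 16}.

By the divergence theorem,

    ∯_{∂V} F · n dS = ∭_V (∇ · F) dV.

Compute the divergence:
    ∇ · F = ∂F_x/∂x + ∂F_y/∂y + ∂F_z/∂z = 0 + 0 + 11 = 11.

In spherical coordinates, x = ρ sin(φ) cos(θ), y = ρ sin(φ) sin(θ), z = ρ cos(φ), dV = ρ^2 sin(φ) dρ dφ dθ, with 0 ≤ ρ ≤ 4, 0 ≤ φ ≤ π, 0 ≤ θ ≤ 2π.

The integrand, after substitution and multiplying by the volume element, becomes (11) · ρ^2 sin(φ), so

    ∭_V (∇·F) dV = ∫_0^{2π} ∫_0^{π} ∫_0^{4} (11) · ρ^2 sin(φ) dρ dφ dθ.

Inner (ρ from 0 to 4): 704sin(φ)/3.
Middle (φ from 0 to π): 1408/3.
Outer (θ from 0 to 2π): 2816π/3.

Therefore ∯_{∂V} F · n dS = 2816π/3.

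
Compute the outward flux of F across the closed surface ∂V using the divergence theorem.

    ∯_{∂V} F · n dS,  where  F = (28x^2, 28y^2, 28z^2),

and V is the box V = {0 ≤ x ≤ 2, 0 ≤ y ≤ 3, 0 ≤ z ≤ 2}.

By the divergence theorem,

    ∯_{∂V} F · n dS = ∭_V (∇ · F) dV.

Compute the divergence:
    ∇ · F = ∂F_x/∂x + ∂F_y/∂y + ∂F_z/∂z = 56x + 56y + 56z.

V is a rectangular box, so dV = dx dy dz with 0 ≤ x ≤ 2, 0 ≤ y ≤ 3, 0 ≤ z ≤ 2.

Integrate (56x + 56y + 56z) over V as an iterated integral:

    ∭_V (∇·F) dV = ∫_0^{2} ∫_0^{3} ∫_0^{2} (56x + 56y + 56z) dz dy dx.

Inner (z from 0 to 2): 112x + 112y + 112.
Middle (y from 0 to 3): 336x + 840.
Outer (x from 0 to 2): 2352.

Therefore ∯_{∂V} F · n dS = 2352.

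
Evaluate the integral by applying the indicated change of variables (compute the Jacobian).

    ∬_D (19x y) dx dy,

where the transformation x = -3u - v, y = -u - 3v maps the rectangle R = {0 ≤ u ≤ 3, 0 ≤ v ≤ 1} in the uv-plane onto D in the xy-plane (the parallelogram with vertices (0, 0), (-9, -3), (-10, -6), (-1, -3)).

Compute the Jacobian determinant of (x, y) with respect to (u, v):

    ∂(x,y)/∂(u,v) = | -3  -1 | = (-3)(-3) - (-1)(-1) = 8.
                   | -1  -3 |

Its absolute value is |J| = 8 (the area scaling factor).

Substituting x = -3u - v, y = -u - 3v into the integrand,

    19x y → 57u^2 + 190u v + 57v^2,

so the integral becomes

    ∬_R (57u^2 + 190u v + 57v^2) · |J| du dv = ∫_0^3 ∫_0^1 (456u^2 + 1520u v + 456v^2) dv du.

Inner (v): 456u^2 + 760u + 152.
Outer (u): 7980.

Therefore ∬_D (19x y) dx dy = 7980.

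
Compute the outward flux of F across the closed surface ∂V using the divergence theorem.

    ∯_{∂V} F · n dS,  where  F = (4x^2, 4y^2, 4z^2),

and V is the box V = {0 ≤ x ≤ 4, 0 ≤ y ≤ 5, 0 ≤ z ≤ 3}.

By the divergence theorem,

    ∯_{∂V} F · n dS = ∭_V (∇ · F) dV.

Compute the divergence:
    ∇ · F = ∂F_x/∂x + ∂F_y/∂y + ∂F_z/∂z = 8x + 8y + 8z.

V is a rectangular box, so dV = dx dy dz with 0 ≤ x ≤ 4, 0 ≤ y ≤ 5, 0 ≤ z ≤ 3.

Integrate (8x + 8y + 8z) over V as an iterated integral:

    ∭_V (∇·F) dV = ∫_0^{4} ∫_0^{5} ∫_0^{3} (8x + 8y + 8z) dz dy dx.

Inner (z from 0 to 3): 24x + 24y + 36.
Middle (y from 0 to 5): 120x + 480.
Outer (x from 0 to 4): 2880.

Therefore ∯_{∂V} F · n dS = 2880.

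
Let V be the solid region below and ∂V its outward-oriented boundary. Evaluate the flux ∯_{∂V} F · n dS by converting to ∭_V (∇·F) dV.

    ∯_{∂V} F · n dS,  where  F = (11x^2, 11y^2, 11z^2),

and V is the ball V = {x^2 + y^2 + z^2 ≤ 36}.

By the divergence theorem,

    ∯_{∂V} F · n dS = ∭_V (∇ · F) dV.

Compute the divergence:
    ∇ · F = ∂F_x/∂x + ∂F_y/∂y + ∂F_z/∂z = 22x + 22y + 22z.

In spherical coordinates, x = ρ sin(φ) cos(θ), y = ρ sin(φ) sin(θ), z = ρ cos(φ), dV = ρ^2 sin(φ) dρ dφ dθ, with 0 ≤ ρ ≤ 6, 0 ≤ φ ≤ π, 0 ≤ θ ≤ 2π.

The integrand, after substitution and multiplying by the volume element, becomes (22ρ (sqrt(2)sin(φ)sin(θ + π/4) + cos(φ))) · ρ^2 sin(φ), so

    ∭_V (∇·F) dV = ∫_0^{2π} ∫_0^{π} ∫_0^{6} (22ρ (sqrt(2)sin(φ)sin(θ + π/4) + cos(φ))) · ρ^2 sin(φ) dρ dφ dθ.

Inner (ρ from 0 to 6): 7128(sqrt(2)sin(φ)sin(θ + π/4) + cos(φ))sin(φ).
Middle (φ from 0 to π): 3564sqrt(2)π sin(θ + π/4).
Outer (θ from 0 to 2π): 0.

Therefore ∯_{∂V} F · n dS = 0.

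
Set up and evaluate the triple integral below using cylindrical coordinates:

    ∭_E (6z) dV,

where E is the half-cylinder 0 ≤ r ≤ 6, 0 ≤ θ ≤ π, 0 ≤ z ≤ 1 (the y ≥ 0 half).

In cylindrical coordinates, x = r cos(θ), y = r sin(θ), z = z, and dV = r dr dθ dz.

The integrand becomes 6z, so

    ∭_E (6z) dV = ∫_{0}^{π} ∫_{0}^{6} ∫_{0}^{1} (6z) · r dz dr dθ.

Inner (z): 3r.
Middle (r from 0 to 6): 54.
Outer (θ): 54π.

Therefore the triple integral equals 54π.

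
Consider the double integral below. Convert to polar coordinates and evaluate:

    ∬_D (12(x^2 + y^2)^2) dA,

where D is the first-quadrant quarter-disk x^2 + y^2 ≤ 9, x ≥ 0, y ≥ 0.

The region D is 0 ≤ r ≤ 3, 0 ≤ θ ≤ π/2 in polar coordinates, where x = r cos(θ), y = r sin(θ), and dA = r dr dθ.

Under the substitution, the integrand becomes 12r^4, so

    ∬_D (12(x^2 + y^2)^2) dA = ∫_{0}^{π/2} ∫_{0}^{3} (12r^4) · r dr dθ.

Inner integral (in r): ∫_{0}^{3} (12r^4) · r dr = 1458.

Outer integral (in θ): ∫_{0}^{π/2} (1458) dθ = 729π.

Therefore ∬_D (12(x^2 + y^2)^2) dA = 729π.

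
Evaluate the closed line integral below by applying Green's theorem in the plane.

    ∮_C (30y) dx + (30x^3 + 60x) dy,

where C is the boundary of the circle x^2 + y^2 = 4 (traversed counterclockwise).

Green's theorem converts the closed line integral into a double integral over the enclosed region D:

    ∮_C P dx + Q dy = ∬_D (∂Q/∂x - ∂P/∂y) dA.

Here P = 30y, Q = 30x^3 + 60x, so

    ∂Q/∂x = 90x^2 + 60,    ∂P/∂y = 30,
    ∂Q/∂x - ∂P/∂y = 90x^2 + 30.

D is the region x^2 + y^2 ≤ 4. Evaluating the double integral:

In polar coordinates (x = r cos θ, y = r sin θ, dA = r dr dθ) the integrand becomes 90r^2cos(θ)^2 + 30, so

    ∬_D (90x^2 + 30) dA = ∫_0^{2π} ∫_0^{2} (90r^2cos(θ)^2 + 30) · r dr dθ.

Inner (r from 0 to 2): 360cos(θ)^2 + 60.
Outer (θ from 0 to 2π): 480π.

Therefore ∮_C P dx + Q dy = 480π.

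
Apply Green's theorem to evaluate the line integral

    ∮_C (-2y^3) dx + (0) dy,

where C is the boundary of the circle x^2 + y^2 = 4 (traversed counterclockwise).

Green's theorem converts the closed line integral into a double integral over the enclosed region D:

    ∮_C P dx + Q dy = ∬_D (∂Q/∂x - ∂P/∂y) dA.

Here P = -2y^3, Q = 0, so

    ∂Q/∂x = 0,    ∂P/∂y = -6y^2,
    ∂Q/∂x - ∂P/∂y = 6y^2.

D is the region x^2 + y^2 ≤ 4. Evaluating the double integral:

In polar coordinates (x = r cos θ, y = r sin θ, dA = r dr dθ) the integrand becomes 6r^2sin(θ)^2, so

    ∬_D (6y^2) dA = ∫_0^{2π} ∫_0^{2} (6r^2sin(θ)^2) · r dr dθ.

Inner (r from 0 to 2): 24sin(θ)^2.
Outer (θ from 0 to 2π): 24π.

Therefore ∮_C P dx + Q dy = 24π.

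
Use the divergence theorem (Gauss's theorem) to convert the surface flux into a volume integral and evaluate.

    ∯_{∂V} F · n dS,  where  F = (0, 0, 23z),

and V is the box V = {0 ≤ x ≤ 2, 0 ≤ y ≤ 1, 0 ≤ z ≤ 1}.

By the divergence theorem,

    ∯_{∂V} F · n dS = ∭_V (∇ · F) dV.

Compute the divergence:
    ∇ · F = ∂F_x/∂x + ∂F_y/∂y + ∂F_z/∂z = 0 + 0 + 23 = 23.

V is a rectangular box, so dV = dx dy dz with 0 ≤ x ≤ 2, 0 ≤ y ≤ 1, 0 ≤ z ≤ 1.

Integrate (23) over V as an iterated integral:

    ∭_V (∇·F) dV = ∫_0^{2} ∫_0^{1} ∫_0^{1} (23) dz dy dx.

Inner (z from 0 to 1): 23.
Middle (y from 0 to 1): 23.
Outer (x from 0 to 2): 46.

Therefore ∯_{∂V} F · n dS = 46.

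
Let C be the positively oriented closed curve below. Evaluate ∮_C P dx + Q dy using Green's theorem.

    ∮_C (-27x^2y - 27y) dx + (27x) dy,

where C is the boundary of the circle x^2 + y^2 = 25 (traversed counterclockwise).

Green's theorem converts the closed line integral into a double integral over the enclosed region D:

    ∮_C P dx + Q dy = ∬_D (∂Q/∂x - ∂P/∂y) dA.

Here P = -27x^2y - 27y, Q = 27x, so

    ∂Q/∂x = 27,    ∂P/∂y = -27x^2 - 27,
    ∂Q/∂x - ∂P/∂y = 27x^2 + 54.

D is the region x^2 + y^2 ≤ 25. Evaluating the double integral:

In polar coordinates (x = r cos θ, y = r sin θ, dA = r dr dθ) the integrand becomes 27r^2cos(θ)^2 + 54, so

    ∬_D (27x^2 + 54) dA = ∫_0^{2π} ∫_0^{5} (27r^2cos(θ)^2 + 54) · r dr dθ.

Inner (r from 0 to 5): 16875cos(θ)^2/4 + 675.
Outer (θ from 0 to 2π): 22275π/4.

Therefore ∮_C P dx + Q dy = 22275π/4.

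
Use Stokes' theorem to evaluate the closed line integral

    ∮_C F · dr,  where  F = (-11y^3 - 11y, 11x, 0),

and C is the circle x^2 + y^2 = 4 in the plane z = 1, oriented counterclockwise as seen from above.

Let S be the flat disk x^2 + y^2 ≤ 4 in the plane z = 1, with upward unit normal n̂ = ẑ. By Stokes' theorem,

    ∮_C F · dr = ∬_S (∇ × F) · n̂ dS = ∬_D (curl F)_z dA,

where D is the disk x^2 + y^2 ≤ 4.

Compute the curl of F = (-11y^3 - 11y, 11x, 0):
    (∇ × F)_x = ∂F_z/∂y - ∂F_y/∂z = 0,
    (∇ × F)_y = ∂F_x/∂z - ∂F_z/∂x = 0,
    (∇ × F)_z = ∂F_y/∂x - ∂F_x/∂y = 33y^2 + 22.

On z = 1, (curl F)_z = 33y^2 + 22.

Convert to polar (x = r cos θ, y = r sin θ, dA = r dr dθ); the integrand becomes 33r^2sin(θ)^2 + 22, so

    ∬_D (curl F)_z dA = ∫_0^{2π} ∫_0^{2} (33r^2sin(θ)^2 + 22) · r dr dθ.

Inner (r from 0 to 2): 132sin(θ)^2 + 44.
Outer (θ from 0 to 2π): 220π.

Therefore ∮_C F · dr = 220π.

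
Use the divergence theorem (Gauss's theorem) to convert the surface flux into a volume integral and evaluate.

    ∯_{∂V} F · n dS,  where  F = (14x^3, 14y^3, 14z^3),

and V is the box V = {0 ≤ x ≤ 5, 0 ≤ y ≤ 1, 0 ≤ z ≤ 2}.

By the divergence theorem,

    ∯_{∂V} F · n dS = ∭_V (∇ · F) dV.

Compute the divergence:
    ∇ · F = ∂F_x/∂x + ∂F_y/∂y + ∂F_z/∂z = 42x^2 + 42y^2 + 42z^2.

V is a rectangular box, so dV = dx dy dz with 0 ≤ x ≤ 5, 0 ≤ y ≤ 1, 0 ≤ z ≤ 2.

Integrate (42x^2 + 42y^2 + 42z^2) over V as an iterated integral:

    ∭_V (∇·F) dV = ∫_0^{5} ∫_0^{1} ∫_0^{2} (42x^2 + 42y^2 + 42z^2) dz dy dx.

Inner (z from 0 to 2): 84x^2 + 84y^2 + 112.
Middle (y from 0 to 1): 84x^2 + 140.
Outer (x from 0 to 5): 4200.

Therefore ∯_{∂V} F · n dS = 4200.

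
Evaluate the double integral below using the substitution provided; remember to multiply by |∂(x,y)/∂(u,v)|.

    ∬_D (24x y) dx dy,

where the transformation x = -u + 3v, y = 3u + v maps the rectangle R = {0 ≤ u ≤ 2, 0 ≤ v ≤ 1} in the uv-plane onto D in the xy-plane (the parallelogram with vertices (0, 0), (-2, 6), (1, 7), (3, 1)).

Compute the Jacobian determinant of (x, y) with respect to (u, v):

    ∂(x,y)/∂(u,v) = | -1  3 | = (-1)(1) - (3)(3) = -10.
                   | 3  1 |

Its absolute value is |J| = 10 (the area scaling factor).

Substituting x = -u + 3v, y = 3u + v into the integrand,

    24x y → -72u^2 + 192u v + 72v^2,

so the integral becomes

    ∬_R (-72u^2 + 192u v + 72v^2) · |J| du dv = ∫_0^2 ∫_0^1 (-720u^2 + 1920u v + 720v^2) dv du.

Inner (v): -720u^2 + 960u + 240.
Outer (u): 480.

Therefore ∬_D (24x y) dx dy = 480.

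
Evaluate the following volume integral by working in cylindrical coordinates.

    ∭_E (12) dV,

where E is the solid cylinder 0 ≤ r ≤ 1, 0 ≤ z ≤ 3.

In cylindrical coordinates, x = r cos(θ), y = r sin(θ), z = z, and dV = r dr dθ dz.

The integrand becomes 12, so

    ∭_E (12) dV = ∫_{0}^{2π} ∫_{0}^{1} ∫_{0}^{3} (12) · r dz dr dθ.

Inner (z): 36r.
Middle (r from 0 to 1): 18.
Outer (θ): 36π.

Therefore the triple integral equals 36π.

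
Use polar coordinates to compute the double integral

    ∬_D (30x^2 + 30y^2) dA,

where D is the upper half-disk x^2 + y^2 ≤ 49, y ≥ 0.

The region D is 0 ≤ r ≤ 7, 0 ≤ θ ≤ π in polar coordinates, where x = r cos(θ), y = r sin(θ), and dA = r dr dθ.

Under the substitution, the integrand becomes 30r^2, so

    ∬_D (30x^2 + 30y^2) dA = ∫_{0}^{π} ∫_{0}^{7} (30r^2) · r dr dθ.

Inner integral (in r): ∫_{0}^{7} (30r^2) · r dr = 36015/2.

Outer integral (in θ): ∫_{0}^{π} (36015/2) dθ = 36015π/2.

Therefore ∬_D (30x^2 + 30y^2) dA = 36015π/2.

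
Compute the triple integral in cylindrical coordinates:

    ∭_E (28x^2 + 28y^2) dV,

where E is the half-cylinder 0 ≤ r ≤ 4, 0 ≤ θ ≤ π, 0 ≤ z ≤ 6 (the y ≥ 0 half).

In cylindrical coordinates, x = r cos(θ), y = r sin(θ), z = z, and dV = r dr dθ dz.

The integrand becomes 28r^2, so

    ∭_E (28x^2 + 28y^2) dV = ∫_{0}^{π} ∫_{0}^{4} ∫_{0}^{6} (28r^2) · r dz dr dθ.

Inner (z): 168r^3.
Middle (r from 0 to 4): 10752.
Outer (θ): 10752π.

Therefore the triple integral equals 10752π.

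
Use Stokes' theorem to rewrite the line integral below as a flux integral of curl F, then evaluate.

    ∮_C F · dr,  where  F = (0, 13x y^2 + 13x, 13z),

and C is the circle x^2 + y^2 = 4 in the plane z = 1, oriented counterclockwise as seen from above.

Let S be the flat disk x^2 + y^2 ≤ 4 in the plane z = 1, with upward unit normal n̂ = ẑ. By Stokes' theorem,

    ∮_C F · dr = ∬_S (∇ × F) · n̂ dS = ∬_D (curl F)_z dA,

where D is the disk x^2 + y^2 ≤ 4.

Compute the curl of F = (0, 13x y^2 + 13x, 13z):
    (∇ × F)_x = ∂F_z/∂y - ∂F_y/∂z = 0,
    (∇ × F)_y = ∂F_x/∂z - ∂F_z/∂x = 0,
    (∇ × F)_z = ∂F_y/∂x - ∂F_x/∂y = 13y^2 + 13.

On z = 1, (curl F)_z = 13y^2 + 13.

Convert to polar (x = r cos θ, y = r sin θ, dA = r dr dθ); the integrand becomes 13r^2sin(θ)^2 + 13, so

    ∬_D (curl F)_z dA = ∫_0^{2π} ∫_0^{2} (13r^2sin(θ)^2 + 13) · r dr dθ.

Inner (r from 0 to 2): 52 - 26cos(2θ).
Outer (θ from 0 to 2π): 104π.

Therefore ∮_C F · dr = 104π.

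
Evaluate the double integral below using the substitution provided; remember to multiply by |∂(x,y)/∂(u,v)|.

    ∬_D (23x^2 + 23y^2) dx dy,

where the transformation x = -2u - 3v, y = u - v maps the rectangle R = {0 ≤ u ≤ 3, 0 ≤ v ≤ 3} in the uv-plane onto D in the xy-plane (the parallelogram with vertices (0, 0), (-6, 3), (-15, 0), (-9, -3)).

Compute the Jacobian determinant of (x, y) with respect to (u, v):

    ∂(x,y)/∂(u,v) = | -2  -3 | = (-2)(-1) - (-3)(1) = 5.
                   | 1  -1 |

Its absolute value is |J| = 5 (the area scaling factor).

Substituting x = -2u - 3v, y = u - v into the integrand,

    23x^2 + 23y^2 → 115u^2 + 230u v + 230v^2,

so the integral becomes

    ∬_R (115u^2 + 230u v + 230v^2) · |J| du dv = ∫_0^3 ∫_0^3 (575u^2 + 1150u v + 1150v^2) dv du.

Inner (v): 1725u^2 + 5175u + 10350.
Outer (u): 139725/2.

Therefore ∬_D (23x^2 + 23y^2) dx dy = 139725/2.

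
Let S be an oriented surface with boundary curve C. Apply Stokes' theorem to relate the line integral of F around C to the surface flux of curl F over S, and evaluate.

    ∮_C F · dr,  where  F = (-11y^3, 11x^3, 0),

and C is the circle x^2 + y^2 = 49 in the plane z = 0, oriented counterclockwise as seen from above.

Let S be the flat disk x^2 + y^2 ≤ 49 in the plane z = 0, with upward unit normal n̂ = ẑ. By Stokes' theorem,

    ∮_C F · dr = ∬_S (∇ × F) · n̂ dS = ∬_D (curl F)_z dA,

where D is the disk x^2 + y^2 ≤ 49.

Compute the curl of F = (-11y^3, 11x^3, 0):
    (∇ × F)_x = ∂F_z/∂y - ∂F_y/∂z = 0,
    (∇ × F)_y = ∂F_x/∂z - ∂F_z/∂x = 0,
    (∇ × F)_z = ∂F_y/∂x - ∂F_x/∂y = 33x^2 + 33y^2.

On z = 0, (curl F)_z = 33x^2 + 33y^2.

Convert to polar (x = r cos θ, y = r sin θ, dA = r dr dθ); the integrand becomes 33r^2, so

    ∬_D (curl F)_z dA = ∫_0^{2π} ∫_0^{7} (33r^2) · r dr dθ.

Inner (r from 0 to 7): 79233/4.
Outer (θ from 0 to 2π): 79233π/2.

Therefore ∮_C F · dr = 79233π/2.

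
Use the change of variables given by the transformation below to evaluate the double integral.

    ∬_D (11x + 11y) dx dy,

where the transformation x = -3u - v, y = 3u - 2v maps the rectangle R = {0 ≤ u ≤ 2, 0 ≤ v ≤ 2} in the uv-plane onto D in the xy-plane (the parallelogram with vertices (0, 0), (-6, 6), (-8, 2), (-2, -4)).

Compute the Jacobian determinant of (x, y) with respect to (u, v):

    ∂(x,y)/∂(u,v) = | -3  -1 | = (-3)(-2) - (-1)(3) = 9.
                   | 3  -2 |

Its absolute value is |J| = 9 (the area scaling factor).

Substituting x = -3u - v, y = 3u - 2v into the integrand,

    11x + 11y → -33v,

so the integral becomes

    ∬_R (-33v) · |J| du dv = ∫_0^2 ∫_0^2 (-297v) dv du.

Inner (v): -594.
Outer (u): -1188.

Therefore ∬_D (11x + 11y) dx dy = -1188.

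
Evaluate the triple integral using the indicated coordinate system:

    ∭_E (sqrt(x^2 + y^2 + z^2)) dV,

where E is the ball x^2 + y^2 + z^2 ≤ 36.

In spherical coordinates, x = ρ sin(φ) cos(θ), y = ρ sin(φ) sin(θ), z = ρ cos(φ), and dV = ρ^2 sin(φ) dρ dφ dθ.

The integrand becomes ρ, so

    ∭_E (sqrt(x^2 + y^2 + z^2)) dV = ∫_{0}^{2π} ∫_{0}^{π} ∫_{0}^{6} (ρ) · ρ^2 sin(φ) dρ dφ dθ.

Inner (ρ): 324sin(φ).
Middle (φ): 648.
Outer (θ): 1296π.

Therefore the triple integral equals 1296π.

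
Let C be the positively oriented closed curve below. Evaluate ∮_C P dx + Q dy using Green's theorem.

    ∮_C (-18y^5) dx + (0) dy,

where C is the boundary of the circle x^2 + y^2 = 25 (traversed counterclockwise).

Green's theorem converts the closed line integral into a double integral over the enclosed region D:

    ∮_C P dx + Q dy = ∬_D (∂Q/∂x - ∂P/∂y) dA.

Here P = -18y^5, Q = 0, so

    ∂Q/∂x = 0,    ∂P/∂y = -90y^4,
    ∂Q/∂x - ∂P/∂y = 90y^4.

D is the region x^2 + y^2 ≤ 25. Evaluating the double integral:

In polar coordinates (x = r cos θ, y = r sin θ, dA = r dr dθ) the integrand becomes 90r^4sin(θ)^4, so

    ∬_D (90y^4) dA = ∫_0^{2π} ∫_0^{5} (90r^4sin(θ)^4) · r dr dθ.

Inner (r from 0 to 5): 234375sin(θ)^4.
Outer (θ from 0 to 2π): 703125π/4.

Therefore ∮_C P dx + Q dy = 703125π/4.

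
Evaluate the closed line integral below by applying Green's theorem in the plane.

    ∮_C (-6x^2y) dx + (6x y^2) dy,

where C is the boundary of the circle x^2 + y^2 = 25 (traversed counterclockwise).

Green's theorem converts the closed line integral into a double integral over the enclosed region D:

    ∮_C P dx + Q dy = ∬_D (∂Q/∂x - ∂P/∂y) dA.

Here P = -6x^2y, Q = 6x y^2, so

    ∂Q/∂x = 6y^2,    ∂P/∂y = -6x^2,
    ∂Q/∂x - ∂P/∂y = 6x^2 + 6y^2.

D is the region x^2 + y^2 ≤ 25. Evaluating the double integral:

In polar coordinates (x = r cos θ, y = r sin θ, dA = r dr dθ) the integrand becomes 6r^2, so

    ∬_D (6x^2 + 6y^2) dA = ∫_0^{2π} ∫_0^{5} (6r^2) · r dr dθ.

Inner (r from 0 to 5): 1875/2.
Outer (θ from 0 to 2π): 1875π.

Therefore ∮_C P dx + Q dy = 1875π.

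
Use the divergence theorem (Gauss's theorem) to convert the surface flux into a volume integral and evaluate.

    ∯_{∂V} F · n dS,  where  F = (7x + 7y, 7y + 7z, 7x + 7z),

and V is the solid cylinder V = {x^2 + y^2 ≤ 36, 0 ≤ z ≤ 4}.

By the divergence theorem,

    ∯_{∂V} F · n dS = ∭_V (∇ · F) dV.

Compute the divergence:
    ∇ · F = ∂F_x/∂x + ∂F_y/∂y + ∂F_z/∂z = 7 + 7 + 7 = 21.

In cylindrical coordinates, x = r cos(θ), y = r sin(θ), z = z, dV = r dr dθ dz, with 0 ≤ r ≤ 6, 0 ≤ θ ≤ 2π, 0 ≤ z ≤ 4.

The integrand, after substitution and multiplying by the volume element, becomes (21) · r, so

    ∭_V (∇·F) dV = ∫_0^{2π} ∫_0^{6} ∫_0^{4} (21) · r dz dr dθ.

Inner (z from 0 to 4): 84r.
Middle (r from 0 to 6): 1512.
Outer (θ from 0 to 2π): 3024π.

Therefore ∯_{∂V} F · n dS = 3024π.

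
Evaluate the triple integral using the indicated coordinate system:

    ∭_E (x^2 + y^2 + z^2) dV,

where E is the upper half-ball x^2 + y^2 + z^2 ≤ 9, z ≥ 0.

In spherical coordinates, x = ρ sin(φ) cos(θ), y = ρ sin(φ) sin(θ), z = ρ cos(φ), and dV = ρ^2 sin(φ) dρ dφ dθ.

The integrand becomes ρ^2, so

    ∭_E (x^2 + y^2 + z^2) dV = ∫_{0}^{2π} ∫_{0}^{π/2} ∫_{0}^{3} (ρ^2) · ρ^2 sin(φ) dρ dφ dθ.

Inner (ρ): 243sin(φ)/5.
Middle (φ): 243/5.
Outer (θ): 486π/5.

Therefore the triple integral equals 486π/5.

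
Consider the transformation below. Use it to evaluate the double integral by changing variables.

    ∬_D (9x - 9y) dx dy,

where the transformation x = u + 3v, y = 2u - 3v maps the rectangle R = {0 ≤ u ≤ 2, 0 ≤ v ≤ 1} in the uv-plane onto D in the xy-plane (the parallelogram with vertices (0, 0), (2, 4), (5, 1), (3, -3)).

Compute the Jacobian determinant of (x, y) with respect to (u, v):

    ∂(x,y)/∂(u,v) = | 1  3 | = (1)(-3) - (3)(2) = -9.
                   | 2  -3 |

Its absolute value is |J| = 9 (the area scaling factor).

Substituting x = u + 3v, y = 2u - 3v into the integrand,

    9x - 9y → -9u + 54v,

so the integral becomes

    ∬_R (-9u + 54v) · |J| du dv = ∫_0^2 ∫_0^1 (-81u + 486v) dv du.

Inner (v): 243 - 81u.
Outer (u): 324.

Therefore ∬_D (9x - 9y) dx dy = 324.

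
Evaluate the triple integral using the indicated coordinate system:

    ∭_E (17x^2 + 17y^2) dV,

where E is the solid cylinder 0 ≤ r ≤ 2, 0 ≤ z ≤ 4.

In cylindrical coordinates, x = r cos(θ), y = r sin(θ), z = z, and dV = r dr dθ dz.

The integrand becomes 17r^2, so

    ∭_E (17x^2 + 17y^2) dV = ∫_{0}^{2π} ∫_{0}^{2} ∫_{0}^{4} (17r^2) · r dz dr dθ.

Inner (z): 68r^3.
Middle (r from 0 to 2): 272.
Outer (θ): 544π.

Therefore the triple integral equals 544π.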